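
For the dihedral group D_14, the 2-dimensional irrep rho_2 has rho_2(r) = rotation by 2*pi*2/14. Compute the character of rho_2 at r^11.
chi_{rho_2}(r^11) = 2*cos(2*pi*2*11/14) = -2*cos(pi/7)

Explanation: rho_2(r^11) is rotation by angle 2*pi*2*11/14, whose trace is 2*cos(2*pi*2*11/14) = -2*cos(pi/7).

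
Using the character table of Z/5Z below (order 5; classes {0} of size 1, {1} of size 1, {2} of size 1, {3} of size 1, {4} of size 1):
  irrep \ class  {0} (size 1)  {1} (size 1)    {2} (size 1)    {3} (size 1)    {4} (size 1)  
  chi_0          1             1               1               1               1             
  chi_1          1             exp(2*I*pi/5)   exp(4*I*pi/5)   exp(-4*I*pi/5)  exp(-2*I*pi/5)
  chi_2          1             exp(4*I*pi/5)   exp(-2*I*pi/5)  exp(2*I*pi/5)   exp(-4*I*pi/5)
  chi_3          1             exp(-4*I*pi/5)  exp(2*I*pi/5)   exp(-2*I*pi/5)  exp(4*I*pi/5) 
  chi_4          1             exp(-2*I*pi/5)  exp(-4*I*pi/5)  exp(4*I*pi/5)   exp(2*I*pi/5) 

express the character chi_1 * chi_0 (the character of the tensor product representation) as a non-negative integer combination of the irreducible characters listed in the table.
chi_1 tensor chi_0 = chi_1 (all other irreducibles have multiplicity 0).

Reasoning: The character of a tensor product is the pointwise product (chi_1 * chi_0)(C) = chi_1(C) * chi_0(C):
  {0}: (1)*(1), {1}: (exp(2*I*pi/5))*(1), {2}: (exp(4*I*pi/5))*(1), {3}: (exp(-4*I*pi/5))*(1), {4}: (exp(-2*I*pi/5))*(1)
so (chi_1 * chi_0) takes values
  {0} -> 1, {1} -> exp(2*I*pi/5), {2} -> exp(4*I*pi/5), {3} -> exp(-4*I*pi/5), {4} -> exp(-2*I*pi/5).
Now take the inner product of this character with each irreducible chi from the table, <chi_1*chi_0, chi> = (1/5) sum_C |C| (chi_1*chi_0)(C) conj(chi(C)):
  <chi_1*chi_0, chi_0> = (1/5)[1*(1)*conj(1) + 1*(exp(2*I*pi/5))*conj(1) + 1*(exp(4*I*pi/5))*conj(1) + 1*(exp(-4*I*pi/5))*conj(1) + 1*(exp(-2*I*pi/5))*conj(1)]
      = (1/5)[(1) + (exp(2*I*pi/5)) + (exp(4*I*pi/5)) + (exp(-4*I*pi/5)) + (exp(-2*I*pi/5))] = 0/5 = 0
  <chi_1*chi_0, chi_1> = (1/5)[1*(1)*conj(1) + 1*(exp(2*I*pi/5))*conj(exp(2*I*pi/5)) + 1*(exp(4*I*pi/5))*conj(exp(4*I*pi/5)) + 1*(exp(-4*I*pi/5))*conj(exp(-4*I*pi/5)) + 1*(exp(-2*I*pi/5))*conj(exp(-2*I*pi/5))]
      = (1/5)[(1) + (1) + (1) + (1) + (1)] = 5/5 = 1
  <chi_1*chi_0, chi_2> = (1/5)[1*(1)*conj(1) + 1*(exp(2*I*pi/5))*conj(exp(4*I*pi/5)) + 1*(exp(4*I*pi/5))*conj(exp(-2*I*pi/5)) + 1*(exp(-4*I*pi/5))*conj(exp(2*I*pi/5)) + 1*(exp(-2*I*pi/5))*conj(exp(-4*I*pi/5))]
      = (1/5)[(1) + (exp(-2*I*pi/5)) + (exp(-4*I*pi/5)) + (exp(4*I*pi/5)) + (exp(2*I*pi/5))] = 0/5 = 0
  <chi_1*chi_0, chi_3> = (1/5)[1*(1)*conj(1) + 1*(exp(2*I*pi/5))*conj(exp(-4*I*pi/5)) + 1*(exp(4*I*pi/5))*conj(exp(2*I*pi/5)) + 1*(exp(-4*I*pi/5))*conj(exp(-2*I*pi/5)) + 1*(exp(-2*I*pi/5))*conj(exp(4*I*pi/5))]
      = (1/5)[(1) + (exp(-4*I*pi/5)) + (exp(2*I*pi/5)) + (exp(-2*I*pi/5)) + (exp(4*I*pi/5))] = 0/5 = 0
  <chi_1*chi_0, chi_4> = (1/5)[1*(1)*conj(1) + 1*(exp(2*I*pi/5))*conj(exp(-2*I*pi/5)) + 1*(exp(4*I*pi/5))*conj(exp(-4*I*pi/5)) + 1*(exp(-4*I*pi/5))*conj(exp(4*I*pi/5)) + 1*(exp(-2*I*pi/5))*conj(exp(2*I*pi/5))]
      = (1/5)[(1) + (exp(4*I*pi/5)) + (exp(-2*I*pi/5)) + (exp(2*I*pi/5)) + (exp(-4*I*pi/5))] = 0/5 = 0
(Exp terms are combined using exp(i*s)*conj(exp(i*t)) = exp(i*(s-t)), and sums of them are collapsed using the identity that for every m > 1 the m distinct m-th roots of unity sum to 0, e.g. 1 + exp(2*I*pi/3) + exp(-2*I*pi/3) = 0.)
Hence the multiplicities are chi_1: 1. Dimension check: dim(chi_1)*dim(chi_0) = 1*1 = 1 and sum (mult * dim) = 1*1 = 1.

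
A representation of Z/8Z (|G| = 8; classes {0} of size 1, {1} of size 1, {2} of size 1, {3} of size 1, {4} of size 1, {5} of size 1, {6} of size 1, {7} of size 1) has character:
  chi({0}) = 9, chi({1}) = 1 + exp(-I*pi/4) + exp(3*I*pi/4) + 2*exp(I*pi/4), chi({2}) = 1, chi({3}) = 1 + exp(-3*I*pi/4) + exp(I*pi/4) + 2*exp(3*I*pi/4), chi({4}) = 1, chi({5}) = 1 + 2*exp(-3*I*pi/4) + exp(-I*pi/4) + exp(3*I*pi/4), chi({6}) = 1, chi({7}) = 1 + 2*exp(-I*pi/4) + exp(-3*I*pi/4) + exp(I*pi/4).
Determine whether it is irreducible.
Not irreducible (reducible): <chi, chi> = 13 > 1.

Details: <chi, chi> = (1/|G|) sum_C |C| * |chi(C)|^2 = (1/8)[1*|9|^2 + 1*|1 + exp(-I*pi/4) + exp(3*I*pi/4) + 2*exp(I*pi/4)|^2 + 1*|1|^2 + 1*|1 + exp(-3*I*pi/4) + exp(I*pi/4) + 2*exp(3*I*pi/4)|^2 + 1*|1|^2 + 1*|1 + 2*exp(-3*I*pi/4) + exp(-I*pi/4) + exp(3*I*pi/4)|^2 + 1*|1|^2 + 1*|1 + 2*exp(-I*pi/4) + exp(-3*I*pi/4) + exp(I*pi/4)|^2]
  = (1/8)[(81) + (5 + 3*exp(-I*pi/4) + exp(-3*I*pi/4) + exp(3*I*pi/4) + 3*exp(I*pi/4)) + (1) + (5 + 3*exp(-3*I*pi/4) + exp(-I*pi/4) + exp(I*pi/4) + 3*exp(3*I*pi/4)) + (1) + (5 + 3*exp(-3*I*pi/4) + exp(-I*pi/4) + exp(I*pi/4) + 3*exp(3*I*pi/4)) + (1) + (5 + 3*exp(-I*pi/4) + exp(-3*I*pi/4) + exp(3*I*pi/4) + 3*exp(I*pi/4))] = 104/8 = 13.
(Exp terms are combined using exp(i*s)*conj(exp(i*t)) = exp(i*(s-t)), and sums of them are collapsed using the identity that for every m > 1 the m distinct m-th roots of unity sum to 0, e.g. 1 + exp(2*I*pi/3) + exp(-2*I*pi/3) = 0.)
A character is irreducible iff <chi, chi> = 1, so this representation is reducible.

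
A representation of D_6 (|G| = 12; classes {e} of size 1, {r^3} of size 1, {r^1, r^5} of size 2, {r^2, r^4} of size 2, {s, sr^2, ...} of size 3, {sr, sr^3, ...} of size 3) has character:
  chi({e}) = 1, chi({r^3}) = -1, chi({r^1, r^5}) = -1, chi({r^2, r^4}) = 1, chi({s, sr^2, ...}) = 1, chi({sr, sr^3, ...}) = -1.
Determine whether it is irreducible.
Irreducible: <chi, chi> = 1.

Details: <chi, chi> = (1/|G|) sum_C |C| * |chi(C)|^2 = (1/12)[1*|1|^2 + 1*|-1|^2 + 2*|-1|^2 + 2*|1|^2 + 3*|1|^2 + 3*|-1|^2]
  = (1/12)[(1) + (1) + (2) + (2) + (3) + (3)] = 12/12 = 1.
A character is irreducible iff <chi, chi> = 1, so this representation is irreducible.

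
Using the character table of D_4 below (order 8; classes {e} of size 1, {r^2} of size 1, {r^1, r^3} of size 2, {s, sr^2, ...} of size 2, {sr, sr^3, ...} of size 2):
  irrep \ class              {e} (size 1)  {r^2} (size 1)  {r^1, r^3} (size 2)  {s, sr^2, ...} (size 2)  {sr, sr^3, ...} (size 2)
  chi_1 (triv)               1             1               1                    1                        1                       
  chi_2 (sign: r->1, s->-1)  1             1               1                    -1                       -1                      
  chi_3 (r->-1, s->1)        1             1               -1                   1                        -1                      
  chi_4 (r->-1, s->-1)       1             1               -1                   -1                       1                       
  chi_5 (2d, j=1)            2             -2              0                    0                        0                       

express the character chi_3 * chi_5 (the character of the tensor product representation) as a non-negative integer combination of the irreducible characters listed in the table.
chi_3 tensor chi_5 = chi_5 (all other irreducibles have multiplicity 0).

Reasoning: The character of a tensor product is the pointwise product (chi_3 * chi_5)(C) = chi_3(C) * chi_5(C):
  {e}: (1)*(2), {r^2}: (1)*(-2), {r^1, r^3}: (-1)*(0), {s, sr^2, ...}: (1)*(0), {sr, sr^3, ...}: (-1)*(0)
so (chi_3 * chi_5) takes values
  {e} -> 2, {r^2} -> -2, {r^1, r^3} -> 0, {s, sr^2, ...} -> 0, {sr, sr^3, ...} -> 0.
Now take the inner product of this character with each irreducible chi from the table, <chi_3*chi_5, chi> = (1/8) sum_C |C| (chi_3*chi_5)(C) conj(chi(C)):
  <chi_3*chi_5, chi_1> = (1/8)[1*(2)*conj(1) + 1*(-2)*conj(1) + 2*(0)*conj(1) + 2*(0)*conj(1) + 2*(0)*conj(1)]
      = (1/8)[(2) + (-2) + (0) + (0) + (0)] = 0/8 = 0
  <chi_3*chi_5, chi_2> = (1/8)[1*(2)*conj(1) + 1*(-2)*conj(1) + 2*(0)*conj(1) + 2*(0)*conj(-1) + 2*(0)*conj(-1)]
      = (1/8)[(2) + (-2) + (0) + (0) + (0)] = 0/8 = 0
  <chi_3*chi_5, chi_3> = (1/8)[1*(2)*conj(1) + 1*(-2)*conj(1) + 2*(0)*conj(-1) + 2*(0)*conj(1) + 2*(0)*conj(-1)]
      = (1/8)[(2) + (-2) + (0) + (0) + (0)] = 0/8 = 0
  <chi_3*chi_5, chi_4> = (1/8)[1*(2)*conj(1) + 1*(-2)*conj(1) + 2*(0)*conj(-1) + 2*(0)*conj(-1) + 2*(0)*conj(1)]
      = (1/8)[(2) + (-2) + (0) + (0) + (0)] = 0/8 = 0
  <chi_3*chi_5, chi_5> = (1/8)[1*(2)*conj(2) + 1*(-2)*conj(-2) + 2*(0)*conj(0) + 2*(0)*conj(0) + 2*(0)*conj(0)]
      = (1/8)[(4) + (4) + (0) + (0) + (0)] = 8/8 = 1
Hence the multiplicities are chi_5: 1. Dimension check: dim(chi_3)*dim(chi_5) = 1*2 = 2 and sum (mult * dim) = 1*2 = 2.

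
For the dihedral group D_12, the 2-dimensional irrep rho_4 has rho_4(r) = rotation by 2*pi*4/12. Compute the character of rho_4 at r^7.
chi_{rho_4}(r^7) = 2*cos(2*pi*4*7/12) = -1

rho_4(r^7) is rotation by angle 2*pi*4*7/12, whose trace is 2*cos(2*pi*4*7/12) = -1.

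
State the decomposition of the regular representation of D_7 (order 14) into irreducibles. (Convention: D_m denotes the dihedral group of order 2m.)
Each irreducible V_i of dimension d_i appears with multiplicity d_i, i.e. rho_reg = (direct sum over all irreducibles V_i) d_i V_i. The irreducible dimensions for D_7 are 1, 1, 2, 2, 2: 2 irreducibles of dimension 1, each with multiplicity 1; 3 irreducibles of dimension 2, each with multiplicity 2. Total dimension 2*1*1 + 3*2*2 = 14 = |G|.

Derivation: General theorem: in the regular representation of a finite group G, each irreducible appears with multiplicity equal to its dimension. Check: dim(rho_reg) = sum d_i^2 = 1 + 1 + 4 + 4 + 4 = 14 = |G|.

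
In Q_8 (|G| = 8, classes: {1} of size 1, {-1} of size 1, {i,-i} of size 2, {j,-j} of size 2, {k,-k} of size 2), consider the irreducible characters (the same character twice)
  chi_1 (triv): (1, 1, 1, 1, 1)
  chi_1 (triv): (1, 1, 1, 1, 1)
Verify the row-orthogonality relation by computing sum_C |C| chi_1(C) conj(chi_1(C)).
Sum = 8 = |G| = 8; so <chi_1, chi_1> = 1 (norm-1 confirms irreducibility).

Reasoning: Compute term by term over conjugacy classes (|C| * chi_1(C) * conj(chi_1(C))):
  1*(1)*conj(1) + 1*(1)*conj(1) + 2*(1)*conj(1) + 2*(1)*conj(1) + 2*(1)*conj(1)
  = (1) + (1) + (2) + (2) + (2)
  = 8.
Dividing by |G| = 8 gives 8/8 = 1, matching the row-orthogonality relation <chi_1, chi_1> = [chi_1 = chi_1].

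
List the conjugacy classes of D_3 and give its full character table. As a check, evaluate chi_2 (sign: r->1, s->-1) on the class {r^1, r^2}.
Conjugacy classes: {e} of size 1, {r^1, r^2} of size 2, {s, sr, ..., sr^2} of size 3.
Character table:
  irrep \ class              {e} (size 1)  {r^1, r^2} (size 2)  {s, sr, ..., sr^2} (size 3)
  chi_1 (triv)               1             1                    1                          
  chi_2 (sign: r->1, s->-1)  1             1                    -1                         
  chi_3 (2d, j=1)            2             -1                   0                          

Spot check: chi_2 (sign: r->1, s->-1) on {r^1, r^2} = 1.

Justification: D_3 has order 2*3 = 6 with 3 conjugacy classes, hence 3 irreducibles. Sum of squared dims 1 + 1 + 4 = 6 = |G|. Linear characters come from the abelianisation; the 2-dimensional irreps have character r^k -> 2*cos(2*pi*j*k/3), reflections -> 0.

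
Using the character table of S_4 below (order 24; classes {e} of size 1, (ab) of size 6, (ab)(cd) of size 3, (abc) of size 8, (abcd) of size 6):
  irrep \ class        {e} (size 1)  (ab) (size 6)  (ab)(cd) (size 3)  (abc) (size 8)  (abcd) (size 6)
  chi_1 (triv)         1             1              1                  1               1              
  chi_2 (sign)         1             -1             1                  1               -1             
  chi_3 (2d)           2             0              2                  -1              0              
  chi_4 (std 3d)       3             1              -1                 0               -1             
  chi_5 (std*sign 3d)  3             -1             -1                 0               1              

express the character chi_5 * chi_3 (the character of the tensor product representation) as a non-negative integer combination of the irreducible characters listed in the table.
chi_5 tensor chi_3 = chi_4 + chi_5 (all other irreducibles have multiplicity 0).

Explanation: The character of a tensor product is the pointwise product (chi_5 * chi_3)(C) = chi_5(C) * chi_3(C):
  {e}: (3)*(2), (ab): (-1)*(0), (ab)(cd): (-1)*(2), (abc): (0)*(-1), (abcd): (1)*(0)
so (chi_5 * chi_3) takes values
  {e} -> 6, (ab) -> 0, (ab)(cd) -> -2, (abc) -> 0, (abcd) -> 0.
Now take the inner product of this character with each irreducible chi from the table, <chi_5*chi_3, chi> = (1/24) sum_C |C| (chi_5*chi_3)(C) conj(chi(C)):
  <chi_5*chi_3, chi_1> = (1/24)[1*(6)*conj(1) + 6*(0)*conj(1) + 3*(-2)*conj(1) + 8*(0)*conj(1) + 6*(0)*conj(1)]
      = (1/24)[(6) + (0) + (-6) + (0) + (0)] = 0/24 = 0
  <chi_5*chi_3, chi_2> = (1/24)[1*(6)*conj(1) + 6*(0)*conj(-1) + 3*(-2)*conj(1) + 8*(0)*conj(1) + 6*(0)*conj(-1)]
      = (1/24)[(6) + (0) + (-6) + (0) + (0)] = 0/24 = 0
  <chi_5*chi_3, chi_3> = (1/24)[1*(6)*conj(2) + 6*(0)*conj(0) + 3*(-2)*conj(2) + 8*(0)*conj(-1) + 6*(0)*conj(0)]
      = (1/24)[(12) + (0) + (-12) + (0) + (0)] = 0/24 = 0
  <chi_5*chi_3, chi_4> = (1/24)[1*(6)*conj(3) + 6*(0)*conj(1) + 3*(-2)*conj(-1) + 8*(0)*conj(0) + 6*(0)*conj(-1)]
      = (1/24)[(18) + (0) + (6) + (0) + (0)] = 24/24 = 1
  <chi_5*chi_3, chi_5> = (1/24)[1*(6)*conj(3) + 6*(0)*conj(-1) + 3*(-2)*conj(-1) + 8*(0)*conj(0) + 6*(0)*conj(1)]
      = (1/24)[(18) + (0) + (6) + (0) + (0)] = 24/24 = 1
Hence the multiplicities are chi_4: 1, chi_5: 1. Dimension check: dim(chi_5)*dim(chi_3) = 3*2 = 6 and sum (mult * dim) = 1*3 + 1*3 = 6.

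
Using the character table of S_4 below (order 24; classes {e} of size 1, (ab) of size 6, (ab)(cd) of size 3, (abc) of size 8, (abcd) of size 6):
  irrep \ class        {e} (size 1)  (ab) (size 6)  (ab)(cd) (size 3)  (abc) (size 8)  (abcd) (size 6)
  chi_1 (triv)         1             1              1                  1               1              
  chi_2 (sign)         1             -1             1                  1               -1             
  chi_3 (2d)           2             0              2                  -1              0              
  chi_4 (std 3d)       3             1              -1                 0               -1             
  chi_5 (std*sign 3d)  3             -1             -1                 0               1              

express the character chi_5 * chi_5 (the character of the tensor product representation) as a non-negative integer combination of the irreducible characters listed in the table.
chi_5 tensor chi_5 = chi_1 + chi_3 + chi_4 + chi_5 (all other irreducibles have multiplicity 0).

Reasoning: The character of a tensor product is the pointwise product (chi_5 * chi_5)(C) = chi_5(C) * chi_5(C):
  {e}: (3)*(3), (ab): (-1)*(-1), (ab)(cd): (-1)*(-1), (abc): (0)*(0), (abcd): (1)*(1)
so (chi_5 * chi_5) takes values
  {e} -> 9, (ab) -> 1, (ab)(cd) -> 1, (abc) -> 0, (abcd) -> 1.
Now take the inner product of this character with each irreducible chi from the table, <chi_5*chi_5, chi> = (1/24) sum_C |C| (chi_5*chi_5)(C) conj(chi(C)):
  <chi_5*chi_5, chi_1> = (1/24)[1*(9)*conj(1) + 6*(1)*conj(1) + 3*(1)*conj(1) + 8*(0)*conj(1) + 6*(1)*conj(1)]
      = (1/24)[(9) + (6) + (3) + (0) + (6)] = 24/24 = 1
  <chi_5*chi_5, chi_2> = (1/24)[1*(9)*conj(1) + 6*(1)*conj(-1) + 3*(1)*conj(1) + 8*(0)*conj(1) + 6*(1)*conj(-1)]
      = (1/24)[(9) + (-6) + (3) + (0) + (-6)] = 0/24 = 0
  <chi_5*chi_5, chi_3> = (1/24)[1*(9)*conj(2) + 6*(1)*conj(0) + 3*(1)*conj(2) + 8*(0)*conj(-1) + 6*(1)*conj(0)]
      = (1/24)[(18) + (0) + (6) + (0) + (0)] = 24/24 = 1
  <chi_5*chi_5, chi_4> = (1/24)[1*(9)*conj(3) + 6*(1)*conj(1) + 3*(1)*conj(-1) + 8*(0)*conj(0) + 6*(1)*conj(-1)]
      = (1/24)[(27) + (6) + (-3) + (0) + (-6)] = 24/24 = 1
  <chi_5*chi_5, chi_5> = (1/24)[1*(9)*conj(3) + 6*(1)*conj(-1) + 3*(1)*conj(-1) + 8*(0)*conj(0) + 6*(1)*conj(1)]
      = (1/24)[(27) + (-6) + (-3) + (0) + (6)] = 24/24 = 1
Hence the multiplicities are chi_1: 1, chi_3: 1, chi_4: 1, chi_5: 1. Dimension check: dim(chi_5)*dim(chi_5) = 3*3 = 9 and sum (mult * dim) = 1*1 + 1*2 + 1*3 + 1*3 = 9.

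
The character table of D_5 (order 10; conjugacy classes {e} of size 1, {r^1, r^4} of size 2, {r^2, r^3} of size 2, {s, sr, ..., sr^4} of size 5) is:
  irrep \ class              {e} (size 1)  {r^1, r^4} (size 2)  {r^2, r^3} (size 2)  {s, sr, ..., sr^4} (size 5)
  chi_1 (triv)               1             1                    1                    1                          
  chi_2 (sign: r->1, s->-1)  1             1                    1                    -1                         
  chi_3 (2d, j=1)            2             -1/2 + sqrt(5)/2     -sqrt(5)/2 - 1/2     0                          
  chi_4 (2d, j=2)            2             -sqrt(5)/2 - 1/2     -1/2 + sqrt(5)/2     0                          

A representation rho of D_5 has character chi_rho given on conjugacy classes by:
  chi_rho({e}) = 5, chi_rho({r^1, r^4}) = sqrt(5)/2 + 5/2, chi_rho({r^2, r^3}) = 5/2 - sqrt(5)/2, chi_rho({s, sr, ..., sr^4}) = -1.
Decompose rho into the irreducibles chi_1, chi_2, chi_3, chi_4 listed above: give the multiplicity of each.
Multiplicities: chi_1: 1, chi_2: 2, chi_3: 1, chi_4: 0.

Justification: Use <chi_rho, chi> = (1/|G|) sum_C |C| * chi_rho(C) * conj(chi(C)) with |G| = 10 for each irreducible chi in the table:
  <chi_rho, chi_1> = (1/10)[1*(5)*conj(1) + 2*(sqrt(5)/2 + 5/2)*conj(1) + 2*(5/2 - sqrt(5)/2)*conj(1) + 5*(-1)*conj(1)]
      = (1/10)[(5) + (sqrt(5) + 5) + (5 - sqrt(5)) + (-5)] = 10/10 = 1
  <chi_rho, chi_2> = (1/10)[1*(5)*conj(1) + 2*(sqrt(5)/2 + 5/2)*conj(1) + 2*(5/2 - sqrt(5)/2)*conj(1) + 5*(-1)*conj(-1)]
      = (1/10)[(5) + (sqrt(5) + 5) + (5 - sqrt(5)) + (5)] = 20/10 = 2
  <chi_rho, chi_3> = (1/10)[1*(5)*conj(2) + 2*(sqrt(5)/2 + 5/2)*conj(-1/2 + sqrt(5)/2) + 2*(5/2 - sqrt(5)/2)*conj(-sqrt(5)/2 - 1/2) + 5*(-1)*conj(0)]
      = (1/10)[(10) + (2*sqrt(5)) + (-2*sqrt(5)) + (0)] = 10/10 = 1
  <chi_rho, chi_4> = (1/10)[1*(5)*conj(2) + 2*(sqrt(5)/2 + 5/2)*conj(-sqrt(5)/2 - 1/2) + 2*(5/2 - sqrt(5)/2)*conj(-1/2 + sqrt(5)/2) + 5*(-1)*conj(0)]
      = (1/10)[(10) + (-3*sqrt(5) - 5) + (-5 + 3*sqrt(5)) + (0)] = 0/10 = 0
Dimension check: dim(rho) = sum (mult * dim) = 1*1 + 2*1 + 1*2 + 0*2 = 5 = chi_rho(e) = 5.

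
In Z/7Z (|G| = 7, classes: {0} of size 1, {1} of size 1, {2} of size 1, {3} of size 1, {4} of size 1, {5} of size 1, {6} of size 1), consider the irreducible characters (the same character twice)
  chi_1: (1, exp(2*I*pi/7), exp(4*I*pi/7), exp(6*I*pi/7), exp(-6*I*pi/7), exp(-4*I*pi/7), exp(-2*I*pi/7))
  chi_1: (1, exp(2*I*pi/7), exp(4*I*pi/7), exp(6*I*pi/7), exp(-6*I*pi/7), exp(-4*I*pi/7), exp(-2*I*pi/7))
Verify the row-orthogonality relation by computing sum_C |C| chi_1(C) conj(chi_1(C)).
Sum = 7 = |G| = 7; so <chi_1, chi_1> = 1 (norm-1 confirms irreducibility).

Explanation: Compute term by term over conjugacy classes (|C| * chi_1(C) * conj(chi_1(C))):
  1*(1)*conj(1) + 1*(exp(2*I*pi/7))*conj(exp(2*I*pi/7)) + 1*(exp(4*I*pi/7))*conj(exp(4*I*pi/7)) + 1*(exp(6*I*pi/7))*conj(exp(6*I*pi/7)) + 1*(exp(-6*I*pi/7))*conj(exp(-6*I*pi/7)) + 1*(exp(-4*I*pi/7))*conj(exp(-4*I*pi/7)) + 1*(exp(-2*I*pi/7))*conj(exp(-2*I*pi/7))
  = (1) + (1) + (1) + (1) + (1) + (1) + (1)
  = 7.
(Exp terms are combined using exp(i*s)*conj(exp(i*t)) = exp(i*(s-t)), and sums of them are collapsed using the identity that for every m > 1 the m distinct m-th roots of unity sum to 0, e.g. 1 + exp(2*I*pi/3) + exp(-2*I*pi/3) = 0.)
Dividing by |G| = 7 gives 7/7 = 1, matching the row-orthogonality relation <chi_1, chi_1> = [chi_1 = chi_1].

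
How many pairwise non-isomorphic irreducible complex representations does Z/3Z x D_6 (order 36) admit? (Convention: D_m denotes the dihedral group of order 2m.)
18

Justification: The number of irreducible complex representations of a finite group equals its number of conjugacy classes. For a direct product, #classes(G x H) = #classes(G) * #classes(H). Z/3Z has 3 classes (abelian), D_6 has 6 classes, so 3 * 6 = 18, so Z/3Z x D_6 (order 36) has exactly 18 irreducible complex representations.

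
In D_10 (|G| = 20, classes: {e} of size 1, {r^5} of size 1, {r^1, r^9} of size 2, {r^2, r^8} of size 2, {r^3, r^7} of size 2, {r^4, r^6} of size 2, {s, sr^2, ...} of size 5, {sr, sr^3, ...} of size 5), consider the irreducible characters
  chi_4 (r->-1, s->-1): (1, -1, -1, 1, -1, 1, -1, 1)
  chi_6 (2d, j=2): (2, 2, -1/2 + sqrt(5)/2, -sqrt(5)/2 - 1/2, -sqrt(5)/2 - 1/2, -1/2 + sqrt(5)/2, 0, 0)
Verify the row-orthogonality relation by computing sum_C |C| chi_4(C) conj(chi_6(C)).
Sum = 0; so <chi_4, chi_6> = 0 (distinct irreducibles are orthogonal).

Proof sketch: Compute term by term over conjugacy classes (|C| * chi_4(C) * conj(chi_6(C))):
  1*(1)*conj(2) + 1*(-1)*conj(2) + 2*(-1)*conj(-1/2 + sqrt(5)/2) + 2*(1)*conj(-sqrt(5)/2 - 1/2) + 2*(-1)*conj(-sqrt(5)/2 - 1/2) + 2*(1)*conj(-1/2 + sqrt(5)/2) + 5*(-1)*conj(0) + 5*(1)*conj(0)
  = (2) + (-2) + (1 - sqrt(5)) + (-sqrt(5) - 1) + (1 + sqrt(5)) + (-1 + sqrt(5)) + (0) + (0)
  = 0.
Dividing by |G| = 20 gives 0/20 = 0, matching the row-orthogonality relation <chi_4, chi_6> = [chi_4 = chi_6].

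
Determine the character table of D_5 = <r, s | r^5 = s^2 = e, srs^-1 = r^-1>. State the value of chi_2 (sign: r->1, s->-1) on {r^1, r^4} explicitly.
Conjugacy classes: {e} of size 1, {r^1, r^4} of size 2, {r^2, r^3} of size 2, {s, sr, ..., sr^4} of size 5.
Character table:
  irrep \ class              {e} (size 1)  {r^1, r^4} (size 2)  {r^2, r^3} (size 2)  {s, sr, ..., sr^4} (size 5)
  chi_1 (triv)               1             1                    1                    1                          
  chi_2 (sign: r->1, s->-1)  1             1                    1                    -1                         
  chi_3 (2d, j=1)            2             -1/2 + sqrt(5)/2     -sqrt(5)/2 - 1/2     0                          
  chi_4 (2d, j=2)            2             -sqrt(5)/2 - 1/2     -1/2 + sqrt(5)/2     0                          

Spot check: chi_2 (sign: r->1, s->-1) on {r^1, r^4} = 1.

Argument: D_5 has order 2*5 = 10 with 4 conjugacy classes, hence 4 irreducibles. Sum of squared dims 1 + 1 + 4 + 4 = 10 = |G|. Linear characters come from the abelianisation; the 2-dimensional irreps have character r^k -> 2*cos(2*pi*j*k/5), reflections -> 0.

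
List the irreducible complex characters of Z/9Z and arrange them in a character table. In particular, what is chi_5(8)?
Character table of Z/9Z (irreps indexed chi_0,...,chi_8 with chi_k(m) = zeta_9^(k*m), zeta_9 = exp(2*pi*i/9)):
  irrep \ class  {0} (size 1)  {1} (size 1)    {2} (size 1)    {3} (size 1)    {4} (size 1)    {5} (size 1)    {6} (size 1)    {7} (size 1)    {8} (size 1)  
  chi_0          1             1               1               1               1               1               1               1               1             
  chi_1          1             exp(2*I*pi/9)   exp(4*I*pi/9)   exp(2*I*pi/3)   exp(8*I*pi/9)   exp(-8*I*pi/9)  exp(-2*I*pi/3)  exp(-4*I*pi/9)  exp(-2*I*pi/9)
  chi_2          1             exp(4*I*pi/9)   exp(8*I*pi/9)   exp(-2*I*pi/3)  exp(-2*I*pi/9)  exp(2*I*pi/9)   exp(2*I*pi/3)   exp(-8*I*pi/9)  exp(-4*I*pi/9)
  chi_3          1             exp(2*I*pi/3)   exp(-2*I*pi/3)  1               exp(2*I*pi/3)   exp(-2*I*pi/3)  1               exp(2*I*pi/3)   exp(-2*I*pi/3)
  chi_4          1             exp(8*I*pi/9)   exp(-2*I*pi/9)  exp(2*I*pi/3)   exp(-4*I*pi/9)  exp(4*I*pi/9)   exp(-2*I*pi/3)  exp(2*I*pi/9)   exp(-8*I*pi/9)
  chi_5          1             exp(-8*I*pi/9)  exp(2*I*pi/9)   exp(-2*I*pi/3)  exp(4*I*pi/9)   exp(-4*I*pi/9)  exp(2*I*pi/3)   exp(-2*I*pi/9)  exp(8*I*pi/9) 
  chi_6          1             exp(-2*I*pi/3)  exp(2*I*pi/3)   1               exp(-2*I*pi/3)  exp(2*I*pi/3)   1               exp(-2*I*pi/3)  exp(2*I*pi/3) 
  chi_7          1             exp(-4*I*pi/9)  exp(-8*I*pi/9)  exp(2*I*pi/3)   exp(2*I*pi/9)   exp(-2*I*pi/9)  exp(-2*I*pi/3)  exp(8*I*pi/9)   exp(4*I*pi/9) 
  chi_8          1             exp(-2*I*pi/9)  exp(-4*I*pi/9)  exp(-2*I*pi/3)  exp(-8*I*pi/9)  exp(8*I*pi/9)   exp(2*I*pi/3)   exp(4*I*pi/9)   exp(2*I*pi/9) 

Spot check: chi_5(8) = zeta_9^(5*8) = zeta_9^40 = exp(8*I*pi/9).

Explanation: Z/9Z is abelian, so all 9 irreducible complex representations are 1-dimensional. They are given by chi_k(m) = zeta_9^(k*m) for k = 0,...,8. Row orthogonality: sum_m chi_k(m) conj(chi_l(m)) = 9 * [k = l].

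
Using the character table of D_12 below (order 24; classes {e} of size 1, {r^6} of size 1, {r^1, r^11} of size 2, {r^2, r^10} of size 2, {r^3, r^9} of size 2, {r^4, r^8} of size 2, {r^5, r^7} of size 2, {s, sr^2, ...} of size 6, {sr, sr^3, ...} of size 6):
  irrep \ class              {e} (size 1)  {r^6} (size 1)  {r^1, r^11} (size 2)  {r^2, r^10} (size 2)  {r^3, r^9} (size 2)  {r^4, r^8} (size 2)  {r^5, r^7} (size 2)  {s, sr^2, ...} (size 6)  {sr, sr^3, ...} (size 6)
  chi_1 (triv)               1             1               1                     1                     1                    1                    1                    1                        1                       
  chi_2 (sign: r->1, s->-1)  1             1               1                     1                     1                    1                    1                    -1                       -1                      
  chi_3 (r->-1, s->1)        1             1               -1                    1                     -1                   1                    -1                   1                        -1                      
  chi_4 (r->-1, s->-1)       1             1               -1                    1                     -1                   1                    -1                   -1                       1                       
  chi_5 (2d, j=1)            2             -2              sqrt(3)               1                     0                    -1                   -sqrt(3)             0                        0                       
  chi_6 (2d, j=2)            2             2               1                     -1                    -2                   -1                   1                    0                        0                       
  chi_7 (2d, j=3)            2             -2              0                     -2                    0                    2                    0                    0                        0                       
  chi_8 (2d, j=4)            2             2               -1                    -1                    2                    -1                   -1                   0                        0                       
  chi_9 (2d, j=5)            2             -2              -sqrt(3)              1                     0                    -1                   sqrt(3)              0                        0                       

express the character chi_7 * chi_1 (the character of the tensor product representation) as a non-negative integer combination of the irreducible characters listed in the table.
chi_7 tensor chi_1 = chi_7 (all other irreducibles have multiplicity 0).

Working: The character of a tensor product is the pointwise product (chi_7 * chi_1)(C) = chi_7(C) * chi_1(C):
  {e}: (2)*(1), {r^6}: (-2)*(1), {r^1, r^11}: (0)*(1), {r^2, r^10}: (-2)*(1), {r^3, r^9}: (0)*(1), {r^4, r^8}: (2)*(1), {r^5, r^7}: (0)*(1), {s, sr^2, ...}: (0)*(1), {sr, sr^3, ...}: (0)*(1)
so (chi_7 * chi_1) takes values
  {e} -> 2, {r^6} -> -2, {r^1, r^11} -> 0, {r^2, r^10} -> -2, {r^3, r^9} -> 0, {r^4, r^8} -> 2, {r^5, r^7} -> 0, {s, sr^2, ...} -> 0, {sr, sr^3, ...} -> 0.
Now take the inner product of this character with each irreducible chi from the table, <chi_7*chi_1, chi> = (1/24) sum_C |C| (chi_7*chi_1)(C) conj(chi(C)):
  <chi_7*chi_1, chi_1> = (1/24)[1*(2)*conj(1) + 1*(-2)*conj(1) + 2*(0)*conj(1) + 2*(-2)*conj(1) + 2*(0)*conj(1) + 2*(2)*conj(1) + 2*(0)*conj(1) + 6*(0)*conj(1) + 6*(0)*conj(1)]
      = (1/24)[(2) + (-2) + (0) + (-4) + (0) + (4) + (0) + (0) + (0)] = 0/24 = 0
  <chi_7*chi_1, chi_2> = (1/24)[1*(2)*conj(1) + 1*(-2)*conj(1) + 2*(0)*conj(1) + 2*(-2)*conj(1) + 2*(0)*conj(1) + 2*(2)*conj(1) + 2*(0)*conj(1) + 6*(0)*conj(-1) + 6*(0)*conj(-1)]
      = (1/24)[(2) + (-2) + (0) + (-4) + (0) + (4) + (0) + (0) + (0)] = 0/24 = 0
  <chi_7*chi_1, chi_3> = (1/24)[1*(2)*conj(1) + 1*(-2)*conj(1) + 2*(0)*conj(-1) + 2*(-2)*conj(1) + 2*(0)*conj(-1) + 2*(2)*conj(1) + 2*(0)*conj(-1) + 6*(0)*conj(1) + 6*(0)*conj(-1)]
      = (1/24)[(2) + (-2) + (0) + (-4) + (0) + (4) + (0) + (0) + (0)] = 0/24 = 0
  <chi_7*chi_1, chi_4> = (1/24)[1*(2)*conj(1) + 1*(-2)*conj(1) + 2*(0)*conj(-1) + 2*(-2)*conj(1) + 2*(0)*conj(-1) + 2*(2)*conj(1) + 2*(0)*conj(-1) + 6*(0)*conj(-1) + 6*(0)*conj(1)]
      = (1/24)[(2) + (-2) + (0) + (-4) + (0) + (4) + (0) + (0) + (0)] = 0/24 = 0
  <chi_7*chi_1, chi_5> = (1/24)[1*(2)*conj(2) + 1*(-2)*conj(-2) + 2*(0)*conj(sqrt(3)) + 2*(-2)*conj(1) + 2*(0)*conj(0) + 2*(2)*conj(-1) + 2*(0)*conj(-sqrt(3)) + 6*(0)*conj(0) + 6*(0)*conj(0)]
      = (1/24)[(4) + (4) + (0) + (-4) + (0) + (-4) + (0) + (0) + (0)] = 0/24 = 0
  <chi_7*chi_1, chi_6> = (1/24)[1*(2)*conj(2) + 1*(-2)*conj(2) + 2*(0)*conj(1) + 2*(-2)*conj(-1) + 2*(0)*conj(-2) + 2*(2)*conj(-1) + 2*(0)*conj(1) + 6*(0)*conj(0) + 6*(0)*conj(0)]
      = (1/24)[(4) + (-4) + (0) + (4) + (0) + (-4) + (0) + (0) + (0)] = 0/24 = 0
  <chi_7*chi_1, chi_7> = (1/24)[1*(2)*conj(2) + 1*(-2)*conj(-2) + 2*(0)*conj(0) + 2*(-2)*conj(-2) + 2*(0)*conj(0) + 2*(2)*conj(2) + 2*(0)*conj(0) + 6*(0)*conj(0) + 6*(0)*conj(0)]
      = (1/24)[(4) + (4) + (0) + (8) + (0) + (8) + (0) + (0) + (0)] = 24/24 = 1
  <chi_7*chi_1, chi_8> = (1/24)[1*(2)*conj(2) + 1*(-2)*conj(2) + 2*(0)*conj(-1) + 2*(-2)*conj(-1) + 2*(0)*conj(2) + 2*(2)*conj(-1) + 2*(0)*conj(-1) + 6*(0)*conj(0) + 6*(0)*conj(0)]
      = (1/24)[(4) + (-4) + (0) + (4) + (0) + (-4) + (0) + (0) + (0)] = 0/24 = 0
  <chi_7*chi_1, chi_9> = (1/24)[1*(2)*conj(2) + 1*(-2)*conj(-2) + 2*(0)*conj(-sqrt(3)) + 2*(-2)*conj(1) + 2*(0)*conj(0) + 2*(2)*conj(-1) + 2*(0)*conj(sqrt(3)) + 6*(0)*conj(0) + 6*(0)*conj(0)]
      = (1/24)[(4) + (4) + (0) + (-4) + (0) + (-4) + (0) + (0) + (0)] = 0/24 = 0
Hence the multiplicities are chi_7: 1. Dimension check: dim(chi_7)*dim(chi_1) = 2*1 = 2 and sum (mult * dim) = 1*2 = 2.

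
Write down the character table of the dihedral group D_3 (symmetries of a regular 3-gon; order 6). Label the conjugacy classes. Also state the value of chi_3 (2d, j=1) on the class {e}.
Conjugacy classes: {e} of size 1, {r^1, r^2} of size 2, {s, sr, ..., sr^2} of size 3.
Character table:
  irrep \ class              {e} (size 1)  {r^1, r^2} (size 2)  {s, sr, ..., sr^2} (size 3)
  chi_1 (triv)               1             1                    1                          
  chi_2 (sign: r->1, s->-1)  1             1                    -1                         
  chi_3 (2d, j=1)            2             -1                   0                          

Spot check: chi_3 (2d, j=1) on {e} = 2.

Why: D_3 has order 2*3 = 6 with 3 conjugacy classes, hence 3 irreducibles. Sum of squared dims 1 + 1 + 4 = 6 = |G|. Linear characters come from the abelianisation; the 2-dimensional irreps have character r^k -> 2*cos(2*pi*j*k/3), reflections -> 0.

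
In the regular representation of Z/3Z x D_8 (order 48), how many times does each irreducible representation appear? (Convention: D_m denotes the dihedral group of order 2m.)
Each irreducible V_i of dimension d_i appears with multiplicity d_i, i.e. rho_reg = (direct sum over all irreducibles V_i) d_i V_i. The irreducible dimensions for Z/3Z x D_8 are 1, 1, 1, 1, 1, 1, 1, 1, 1, 1, 1, 1, 2, 2, 2, 2, 2, 2, 2, 2, 2: 12 irreducibles of dimension 1, each with multiplicity 1; 9 irreducibles of dimension 2, each with multiplicity 2. Total dimension 12*1*1 + 9*2*2 = 48 = |G|.

Derivation: General theorem: in the regular representation of a finite group G, each irreducible appears with multiplicity equal to its dimension. Check: dim(rho_reg) = sum d_i^2 = 1 + 1 + 1 + 1 + 1 + 1 + 1 + 1 + 1 + 1 + 1 + 1 + 4 + 4 + 4 + 4 + 4 + 4 + 4 + 4 + 4 = 48 = |G|.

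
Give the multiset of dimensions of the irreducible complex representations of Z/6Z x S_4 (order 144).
Dimensions: 1, 1, 1, 1, 1, 1, 1, 1, 1, 1, 1, 1, 2, 2, 2, 2, 2, 2, 3, 3, 3, 3, 3, 3, 3, 3, 3, 3, 3, 3

Proof sketch: There are 30 irreducibles (= number of conjugacy classes). Their dimensions d_i satisfy sum d_i^2 = |G| = 144: 1 + 1 + 1 + 1 + 1 + 1 + 1 + 1 + 1 + 1 + 1 + 1 + 4 + 4 + 4 + 4 + 4 + 4 + 9 + 9 + 9 + 9 + 9 + 9 + 9 + 9 + 9 + 9 + 9 + 9 = 144. (For the product with Z/6Z: each of the 6 1-dim characters of Z/6Z tensors with each irrep of S_4, giving 6 copies of each S_4-dimension.)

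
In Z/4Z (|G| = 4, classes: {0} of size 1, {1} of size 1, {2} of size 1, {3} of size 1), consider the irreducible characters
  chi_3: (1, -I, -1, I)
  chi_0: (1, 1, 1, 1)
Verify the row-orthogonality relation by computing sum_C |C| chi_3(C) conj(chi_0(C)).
Sum = 0; so <chi_3, chi_0> = 0 (distinct irreducibles are orthogonal).

Details: Compute term by term over conjugacy classes (|C| * chi_3(C) * conj(chi_0(C))):
  1*(1)*conj(1) + 1*(-I)*conj(1) + 1*(-1)*conj(1) + 1*(I)*conj(1)
  = (1) + (-I) + (-1) + (I)
  = 0.
(Exp terms are combined using exp(i*s)*conj(exp(i*t)) = exp(i*(s-t)), and sums of them are collapsed using the identity that for every m > 1 the m distinct m-th roots of unity sum to 0, e.g. 1 + exp(2*I*pi/3) + exp(-2*I*pi/3) = 0.)
Dividing by |G| = 4 gives 0/4 = 0, matching the row-orthogonality relation <chi_3, chi_0> = [chi_3 = chi_0].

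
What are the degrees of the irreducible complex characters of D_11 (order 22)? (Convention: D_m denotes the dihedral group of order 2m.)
Dimensions: 1, 1, 2, 2, 2, 2, 2

Solution. There are 7 irreducibles (= number of conjugacy classes). Their dimensions d_i satisfy sum d_i^2 = |G| = 22: 1 + 1 + 4 + 4 + 4 + 4 + 4 = 22.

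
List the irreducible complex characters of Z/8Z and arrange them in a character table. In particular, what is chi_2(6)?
Character table of Z/8Z (irreps indexed chi_0,...,chi_7 with chi_k(m) = zeta_8^(k*m), zeta_8 = exp(2*pi*i/8)):
  irrep \ class  {0} (size 1)  {1} (size 1)    {2} (size 1)  {3} (size 1)    {4} (size 1)  {5} (size 1)    {6} (size 1)  {7} (size 1)  
  chi_0          1             1               1             1               1             1               1             1             
  chi_1          1             exp(I*pi/4)     I             exp(3*I*pi/4)   -1            exp(-3*I*pi/4)  -I            exp(-I*pi/4)  
  chi_2          1             I               -1            -I              1             I               -1            -I            
  chi_3          1             exp(3*I*pi/4)   -I            exp(I*pi/4)     -1            exp(-I*pi/4)    I             exp(-3*I*pi/4)
  chi_4          1             -1              1             -1              1             -1              1             -1            
  chi_5          1             exp(-3*I*pi/4)  I             exp(-I*pi/4)    -1            exp(I*pi/4)     -I            exp(3*I*pi/4) 
  chi_6          1             -I              -1            I               1             -I              -1            I             
  chi_7          1             exp(-I*pi/4)    -I            exp(-3*I*pi/4)  -1            exp(3*I*pi/4)   I             exp(I*pi/4)   

Spot check: chi_2(6) = zeta_8^(2*6) = zeta_8^12 = -1.

Argument: Z/8Z is abelian, so all 8 irreducible complex representations are 1-dimensional. They are given by chi_k(m) = zeta_8^(k*m) for k = 0,...,7. Row orthogonality: sum_m chi_k(m) conj(chi_l(m)) = 8 * [k = l].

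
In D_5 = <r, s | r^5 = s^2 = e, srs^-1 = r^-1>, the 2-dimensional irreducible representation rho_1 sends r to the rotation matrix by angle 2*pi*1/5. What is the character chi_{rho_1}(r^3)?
chi_{rho_1}(r^3) = 2*cos(2*pi*1*3/5) = -sqrt(5)/2 - 1/2

Explanation: rho_1(r^3) is rotation by angle 2*pi*1*3/5, whose trace is 2*cos(2*pi*1*3/5) = -sqrt(5)/2 - 1/2.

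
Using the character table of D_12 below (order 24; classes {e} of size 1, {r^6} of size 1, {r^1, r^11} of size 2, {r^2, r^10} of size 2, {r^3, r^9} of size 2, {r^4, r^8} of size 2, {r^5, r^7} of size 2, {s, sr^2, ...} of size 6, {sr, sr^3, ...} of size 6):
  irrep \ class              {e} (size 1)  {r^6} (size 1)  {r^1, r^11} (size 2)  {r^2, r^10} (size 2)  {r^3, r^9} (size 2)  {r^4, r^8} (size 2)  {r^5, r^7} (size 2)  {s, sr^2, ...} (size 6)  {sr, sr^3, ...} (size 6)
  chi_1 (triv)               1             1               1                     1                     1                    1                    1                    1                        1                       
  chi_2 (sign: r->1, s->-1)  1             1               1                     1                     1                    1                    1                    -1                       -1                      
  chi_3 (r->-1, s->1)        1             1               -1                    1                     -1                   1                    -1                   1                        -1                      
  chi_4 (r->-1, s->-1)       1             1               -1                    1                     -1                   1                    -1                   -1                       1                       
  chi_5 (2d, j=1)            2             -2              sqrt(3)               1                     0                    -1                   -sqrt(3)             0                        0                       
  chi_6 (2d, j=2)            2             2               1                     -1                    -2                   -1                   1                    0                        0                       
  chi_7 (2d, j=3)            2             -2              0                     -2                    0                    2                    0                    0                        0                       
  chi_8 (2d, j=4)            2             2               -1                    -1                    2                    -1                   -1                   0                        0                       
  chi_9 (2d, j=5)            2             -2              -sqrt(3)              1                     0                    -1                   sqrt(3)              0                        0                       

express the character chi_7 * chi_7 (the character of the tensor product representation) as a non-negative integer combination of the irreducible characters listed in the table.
chi_7 tensor chi_7 = chi_1 + chi_2 + chi_3 + chi_4 (all other irreducibles have multiplicity 0).

Explanation: The character of a tensor product is the pointwise product (chi_7 * chi_7)(C) = chi_7(C) * chi_7(C):
  {e}: (2)*(2), {r^6}: (-2)*(-2), {r^1, r^11}: (0)*(0), {r^2, r^10}: (-2)*(-2), {r^3, r^9}: (0)*(0), {r^4, r^8}: (2)*(2), {r^5, r^7}: (0)*(0), {s, sr^2, ...}: (0)*(0), {sr, sr^3, ...}: (0)*(0)
so (chi_7 * chi_7) takes values
  {e} -> 4, {r^6} -> 4, {r^1, r^11} -> 0, {r^2, r^10} -> 4, {r^3, r^9} -> 0, {r^4, r^8} -> 4, {r^5, r^7} -> 0, {s, sr^2, ...} -> 0, {sr, sr^3, ...} -> 0.
Now take the inner product of this character with each irreducible chi from the table, <chi_7*chi_7, chi> = (1/24) sum_C |C| (chi_7*chi_7)(C) conj(chi(C)):
  <chi_7*chi_7, chi_1> = (1/24)[1*(4)*conj(1) + 1*(4)*conj(1) + 2*(0)*conj(1) + 2*(4)*conj(1) + 2*(0)*conj(1) + 2*(4)*conj(1) + 2*(0)*conj(1) + 6*(0)*conj(1) + 6*(0)*conj(1)]
      = (1/24)[(4) + (4) + (0) + (8) + (0) + (8) + (0) + (0) + (0)] = 24/24 = 1
  <chi_7*chi_7, chi_2> = (1/24)[1*(4)*conj(1) + 1*(4)*conj(1) + 2*(0)*conj(1) + 2*(4)*conj(1) + 2*(0)*conj(1) + 2*(4)*conj(1) + 2*(0)*conj(1) + 6*(0)*conj(-1) + 6*(0)*conj(-1)]
      = (1/24)[(4) + (4) + (0) + (8) + (0) + (8) + (0) + (0) + (0)] = 24/24 = 1
  <chi_7*chi_7, chi_3> = (1/24)[1*(4)*conj(1) + 1*(4)*conj(1) + 2*(0)*conj(-1) + 2*(4)*conj(1) + 2*(0)*conj(-1) + 2*(4)*conj(1) + 2*(0)*conj(-1) + 6*(0)*conj(1) + 6*(0)*conj(-1)]
      = (1/24)[(4) + (4) + (0) + (8) + (0) + (8) + (0) + (0) + (0)] = 24/24 = 1
  <chi_7*chi_7, chi_4> = (1/24)[1*(4)*conj(1) + 1*(4)*conj(1) + 2*(0)*conj(-1) + 2*(4)*conj(1) + 2*(0)*conj(-1) + 2*(4)*conj(1) + 2*(0)*conj(-1) + 6*(0)*conj(-1) + 6*(0)*conj(1)]
      = (1/24)[(4) + (4) + (0) + (8) + (0) + (8) + (0) + (0) + (0)] = 24/24 = 1
  <chi_7*chi_7, chi_5> = (1/24)[1*(4)*conj(2) + 1*(4)*conj(-2) + 2*(0)*conj(sqrt(3)) + 2*(4)*conj(1) + 2*(0)*conj(0) + 2*(4)*conj(-1) + 2*(0)*conj(-sqrt(3)) + 6*(0)*conj(0) + 6*(0)*conj(0)]
      = (1/24)[(8) + (-8) + (0) + (8) + (0) + (-8) + (0) + (0) + (0)] = 0/24 = 0
  <chi_7*chi_7, chi_6> = (1/24)[1*(4)*conj(2) + 1*(4)*conj(2) + 2*(0)*conj(1) + 2*(4)*conj(-1) + 2*(0)*conj(-2) + 2*(4)*conj(-1) + 2*(0)*conj(1) + 6*(0)*conj(0) + 6*(0)*conj(0)]
      = (1/24)[(8) + (8) + (0) + (-8) + (0) + (-8) + (0) + (0) + (0)] = 0/24 = 0
  <chi_7*chi_7, chi_7> = (1/24)[1*(4)*conj(2) + 1*(4)*conj(-2) + 2*(0)*conj(0) + 2*(4)*conj(-2) + 2*(0)*conj(0) + 2*(4)*conj(2) + 2*(0)*conj(0) + 6*(0)*conj(0) + 6*(0)*conj(0)]
      = (1/24)[(8) + (-8) + (0) + (-16) + (0) + (16) + (0) + (0) + (0)] = 0/24 = 0
  <chi_7*chi_7, chi_8> = (1/24)[1*(4)*conj(2) + 1*(4)*conj(2) + 2*(0)*conj(-1) + 2*(4)*conj(-1) + 2*(0)*conj(2) + 2*(4)*conj(-1) + 2*(0)*conj(-1) + 6*(0)*conj(0) + 6*(0)*conj(0)]
      = (1/24)[(8) + (8) + (0) + (-8) + (0) + (-8) + (0) + (0) + (0)] = 0/24 = 0
  <chi_7*chi_7, chi_9> = (1/24)[1*(4)*conj(2) + 1*(4)*conj(-2) + 2*(0)*conj(-sqrt(3)) + 2*(4)*conj(1) + 2*(0)*conj(0) + 2*(4)*conj(-1) + 2*(0)*conj(sqrt(3)) + 6*(0)*conj(0) + 6*(0)*conj(0)]
      = (1/24)[(8) + (-8) + (0) + (8) + (0) + (-8) + (0) + (0) + (0)] = 0/24 = 0
Hence the multiplicities are chi_1: 1, chi_2: 1, chi_3: 1, chi_4: 1. Dimension check: dim(chi_7)*dim(chi_7) = 2*2 = 4 and sum (mult * dim) = 1*1 + 1*1 + 1*1 + 1*1 = 4.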